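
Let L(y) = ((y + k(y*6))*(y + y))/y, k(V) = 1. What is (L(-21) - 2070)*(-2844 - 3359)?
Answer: 13088330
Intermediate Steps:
L(y) = 2 + 2*y (L(y) = ((y + 1)*(y + y))/y = ((1 + y)*(2*y))/y = (2*y*(1 + y))/y = 2 + 2*y)
(L(-21) - 2070)*(-2844 - 3359) = ((2 + 2*(-21)) - 2070)*(-2844 - 3359) = ((2 - 42) - 2070)*(-6203) = (-40 - 2070)*(-6203) = -2110*(-6203) = 13088330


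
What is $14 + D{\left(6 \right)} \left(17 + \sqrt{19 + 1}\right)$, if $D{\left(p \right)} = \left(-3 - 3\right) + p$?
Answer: $14$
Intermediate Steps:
$D{\left(p \right)} = -6 + p$ ($D{\left(p \right)} = \left(-3 - 3\right) + p = -6 + p$)
$14 + D{\left(6 \right)} \left(17 + \sqrt{19 + 1}\right) = 14 + \left(-6 + 6\right) \left(17 + \sqrt{19 + 1}\right) = 14 + 0 \left(17 + \sqrt{20}\right) = 14 + 0 \left(17 + 2 \sqrt{5}\right) = 14 + 0 = 14$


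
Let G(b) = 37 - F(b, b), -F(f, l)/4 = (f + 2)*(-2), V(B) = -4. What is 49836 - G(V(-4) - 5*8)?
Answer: 49463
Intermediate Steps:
F(f, l) = 16 + 8*f (F(f, l) = -4*(f + 2)*(-2) = -4*(2 + f)*(-2) = -4*(-4 - 2*f) = 16 + 8*f)
G(b) = 21 - 8*b (G(b) = 37 - (16 + 8*b) = 37 + (-16 - 8*b) = 21 - 8*b)
49836 - G(V(-4) - 5*8) = 49836 - (21 - 8*(-4 - 5*8)) = 49836 - (21 - 8*(-4 - 40)) = 49836 - (21 - 8*(-44)) = 49836 - (21 + 352) = 49836 - 1*373 = 49836 - 373 = 49463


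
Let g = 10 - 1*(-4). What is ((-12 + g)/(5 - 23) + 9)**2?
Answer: 6400/81 ≈ 79.012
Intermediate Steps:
g = 14 (g = 10 + 4 = 14)
((-12 + g)/(5 - 23) + 9)**2 = ((-12 + 14)/(5 - 23) + 9)**2 = (2/(-18) + 9)**2 = (2*(-1/18) + 9)**2 = (-1/9 + 9)**2 = (80/9)**2 = 6400/81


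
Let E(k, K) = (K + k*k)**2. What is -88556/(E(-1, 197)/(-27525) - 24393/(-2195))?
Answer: -356688070700/39024303 ≈ -9140.2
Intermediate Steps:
E(k, K) = (K + k**2)**2
-88556/(E(-1, 197)/(-27525) - 24393/(-2195)) = -88556/((197 + (-1)**2)**2/(-27525) - 24393/(-2195)) = -88556/((197 + 1)**2*(-1/27525) - 24393*(-1/2195)) = -88556/(198**2*(-1/27525) + 24393/2195) = -88556/(39204*(-1/27525) + 24393/2195) = -88556/(-13068/9175 + 24393/2195) = -88556/39024303/4027825 = -88556*4027825/39024303 = -356688070700/39024303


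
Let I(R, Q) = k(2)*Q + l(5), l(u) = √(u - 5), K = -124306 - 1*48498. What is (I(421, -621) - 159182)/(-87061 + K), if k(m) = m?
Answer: 160424/259865 ≈ 0.61734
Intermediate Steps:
K = -172804 (K = -124306 - 48498 = -172804)
l(u) = √(-5 + u)
I(R, Q) = 2*Q (I(R, Q) = 2*Q + √(-5 + 5) = 2*Q + √0 = 2*Q + 0 = 2*Q)
(I(421, -621) - 159182)/(-87061 + K) = (2*(-621) - 159182)/(-87061 - 172804) = (-1242 - 159182)/(-259865) = -160424*(-1/259865) = 160424/259865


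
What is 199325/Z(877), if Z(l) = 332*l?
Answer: 199325/291164 ≈ 0.68458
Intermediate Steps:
199325/Z(877) = 199325/((332*877)) = 199325/291164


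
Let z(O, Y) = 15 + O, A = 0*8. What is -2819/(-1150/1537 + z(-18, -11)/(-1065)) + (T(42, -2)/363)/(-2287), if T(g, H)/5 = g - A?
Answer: 425646240932345/112548468351 ≈ 3781.9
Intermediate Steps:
A = 0
T(g, H) = 5*g (T(g, H) = 5*(g - 1*0) = 5*(g + 0) = 5*g)
-2819/(-1150/1537 + z(-18, -11)/(-1065)) + (T(42, -2)/363)/(-2287) = -2819/(-1150/1537 + (15 - 18)/(-1065)) + ((5*42)/363)/(-2287) = -2819/(-1150*1/1537 - 3*(-1/1065)) + (210*(1/363))*(-1/2287) = -2819/(-1150/1537 + 1/355) + (70/121)*(-1/2287) = -2819/(-406713/545635) - 70/276727 = -2819*(-545635/406713) - 70/276727 = 1538145065/406713 - 70/276727 = 425646240932345/112548468351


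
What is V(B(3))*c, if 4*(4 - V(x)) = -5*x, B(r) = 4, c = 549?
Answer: 4941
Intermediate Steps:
V(x) = 4 + 5*x/4 (V(x) = 4 - (-5)*x/4 = 4 + 5*x/4)
V(B(3))*c = (4 + (5/4)*4)*549 = (4 + 5)*549 = 9*549 = 4941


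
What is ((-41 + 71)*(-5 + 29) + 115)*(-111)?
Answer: -92685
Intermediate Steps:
((-41 + 71)*(-5 + 29) + 115)*(-111) = (30*24 + 115)*(-111) = (720 + 115)*(-111) = 835*(-111) = -92685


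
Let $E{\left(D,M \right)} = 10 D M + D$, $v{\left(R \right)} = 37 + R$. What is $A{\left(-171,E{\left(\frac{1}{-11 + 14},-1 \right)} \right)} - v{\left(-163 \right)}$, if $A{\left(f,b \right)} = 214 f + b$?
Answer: $-36471$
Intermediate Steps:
$E{\left(D,M \right)} = D + 10 D M$ ($E{\left(D,M \right)} = 10 D M + D = D + 10 D M$)
$A{\left(f,b \right)} = b + 214 f$
$A{\left(-171,E{\left(\frac{1}{-11 + 14},-1 \right)} \right)} - v{\left(-163 \right)} = \left(\frac{1 + 10 \left(-1\right)}{-11 + 14} + 214 \left(-171\right)\right) - \left(37 - 163\right) = \left(\frac{1 - 10}{3} - 36594\right) - -126 = \left(\frac{1}{3} \left(-9\right) - 36594\right) + 126 = \left(-3 - 36594\right) + 126 = -36597 + 126 = -36471$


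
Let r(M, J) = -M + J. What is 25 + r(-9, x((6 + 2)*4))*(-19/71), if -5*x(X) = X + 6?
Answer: 8742/355 ≈ 24.625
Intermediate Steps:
x(X) = -6/5 - X/5 (x(X) = -(X + 6)/5 = -(6 + X)/5 = -6/5 - X/5)
r(M, J) = J - M
25 + r(-9, x((6 + 2)*4))*(-19/71) = 25 + ((-6/5 - (6 + 2)*4/5) - 1*(-9))*(-19/71) = 25 + ((-6/5 - 8*4/5) + 9)*(-19*1/71) = 25 + ((-6/5 - 1/5*32) + 9)*(-19/71) = 25 + ((-6/5 - 32/5) + 9)*(-19/71) = 25 + (-38/5 + 9)*(-19/71) = 25 + (7/5)*(-19/71) = 25 - 133/355 = 8742/355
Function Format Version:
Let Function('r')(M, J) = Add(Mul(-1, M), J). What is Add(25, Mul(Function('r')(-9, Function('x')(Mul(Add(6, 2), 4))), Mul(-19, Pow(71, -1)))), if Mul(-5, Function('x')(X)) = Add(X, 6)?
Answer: Rational(8742, 355) ≈ 24.625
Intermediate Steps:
Function('x')(X) = Add(Rational(-6, 5), Mul(Rational(-1, 5), X)) (Function('x')(X) = Mul(Rational(-1, 5), Add(X, 6)) = Mul(Rational(-1, 5), Add(6, X)) = Add(Rational(-6, 5), Mul(Rational(-1, 5), X)))
Function('r')(M, J) = Add(J, Mul(-1, M))
Add(25, Mul(Function('r')(-9, Function('x')(Mul(Add(6, 2), 4))), Mul(-19, Pow(71, -1)))) = Add(25, Mul(Add(Add(Rational(-6, 5), Mul(Rational(-1, 5), Mul(Add(6, 2), 4))), Mul(-1, -9)), Mul(-19, Pow(71, -1)))) = Add(25, Mul(Add(Add(Rational(-6, 5), Mul(Rational(-1, 5), Mul(8, 4))), 9), Mul(-19, Rational(1, 71)))) = Add(25, Mul(Add(Add(Rational(-6, 5), Mul(Rational(-1, 5), 32)), 9), Rational(-19, 71))) = Add(25, Mul(Add(Add(Rational(-6, 5), Rational(-32, 5)), 9), Rational(-19, 71))) = Add(25, Mul(Add(Rational(-38, 5), 9), Rational(-19, 71))) = Add(25, Mul(Rational(7, 5), Rational(-19, 71))) = Add(25, Rational(-133, 355)) = Rational(8742, 355)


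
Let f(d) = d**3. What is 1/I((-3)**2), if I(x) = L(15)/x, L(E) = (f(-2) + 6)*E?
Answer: -3/10 ≈ -0.30000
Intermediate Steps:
L(E) = -2*E (L(E) = ((-2)**3 + 6)*E = (-8 + 6)*E = -2*E)
I(x) = -30/x (I(x) = (-2*15)/x = -30/x)
1/I((-3)**2) = 1/(-30/((-3)**2)) = 1/(-30/9) = 1/(-30*1/9) = 1/(-10/3) = -3/10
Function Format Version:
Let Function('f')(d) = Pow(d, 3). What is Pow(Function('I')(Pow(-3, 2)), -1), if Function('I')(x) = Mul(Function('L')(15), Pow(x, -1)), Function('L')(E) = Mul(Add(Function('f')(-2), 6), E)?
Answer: Rational(-3, 10) ≈ -0.30000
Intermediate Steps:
Function('L')(E) = Mul(-2, E) (Function('L')(E) = Mul(Add(Pow(-2, 3), 6), E) = Mul(Add(-8, 6), E) = Mul(-2, E))
Function('I')(x) = Mul(-30, Pow(x, -1)) (Function('I')(x) = Mul(Mul(-2, 15), Pow(x, -1)) = Mul(-30, Pow(x, -1)))
Pow(Function('I')(Pow(-3, 2)), -1) = Pow(Mul(-30, Pow(Pow(-3, 2), -1)), -1) = Pow(Mul(-30, Pow(9, -1)), -1) = Pow(Mul(-30, Rational(1, 9)), -1) = Pow(Rational(-10, 3), -1) = Rational(-3, 10)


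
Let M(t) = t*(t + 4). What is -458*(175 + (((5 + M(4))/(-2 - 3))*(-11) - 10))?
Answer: -564256/5 ≈ -1.1285e+5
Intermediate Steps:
M(t) = t*(4 + t)
-458*(175 + (((5 + M(4))/(-2 - 3))*(-11) - 10)) = -458*(175 + (((5 + 4*(4 + 4))/(-2 - 3))*(-11) - 10)) = -458*(175 + (((5 + 4*8)/(-5))*(-11) - 10)) = -458*(175 + (((5 + 32)*(-1/5))*(-11) - 10)) = -458*(175 + ((37*(-1/5))*(-11) - 10)) = -458*(175 + (-37/5*(-11) - 10)) = -458*(175 + (407/5 - 10)) = -458*(175 + 357/5) = -458*1232/5 = -564256/5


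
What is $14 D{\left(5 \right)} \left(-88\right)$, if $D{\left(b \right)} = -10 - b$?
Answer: $18480$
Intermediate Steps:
$14 D{\left(5 \right)} \left(-88\right) = 14 \left(-10 - 5\right) \left(-88\right) = 14 \left(-15\right) \left(-88\right) = \left(-210\right) \left(-88\right) = 18480$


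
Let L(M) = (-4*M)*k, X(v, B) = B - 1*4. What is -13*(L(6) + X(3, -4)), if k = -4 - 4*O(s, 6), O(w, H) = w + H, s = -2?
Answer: -6136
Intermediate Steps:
O(w, H) = H + w
k = -20 (k = -4 - 4*(6 - 2) = -4 - 4*4 = -4 - 16 = -20)
X(v, B) = -4 + B (X(v, B) = B - 4 = -4 + B)
L(M) = 80*M (L(M) = -4*M*(-20) = 80*M)
-13*(L(6) + X(3, -4)) = -13*(80*6 + (-4 - 4)) = -13*(480 - 8) = -13*472 = -6136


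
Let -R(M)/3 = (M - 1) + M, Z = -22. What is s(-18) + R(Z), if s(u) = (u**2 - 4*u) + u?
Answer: 513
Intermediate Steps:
s(u) = u**2 - 3*u
R(M) = 3 - 6*M (R(M) = -3*((M - 1) + M) = -3*((-1 + M) + M) = -3*(-1 + 2*M) = 3 - 6*M)
s(-18) + R(Z) = -18*(-3 - 18) + (3 - 6*(-22)) = -18*(-21) + (3 + 132) = 378 + 135 = 513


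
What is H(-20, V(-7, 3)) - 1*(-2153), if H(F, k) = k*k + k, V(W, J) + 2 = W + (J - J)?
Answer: 2225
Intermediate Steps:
V(W, J) = -2 + W (V(W, J) = -2 + (W + (J - J)) = -2 + (W + 0) = -2 + W)
H(F, k) = k + k**2 (H(F, k) = k**2 + k = k + k**2)
H(-20, V(-7, 3)) - 1*(-2153) = (-2 - 7)*(1 + (-2 - 7)) - 1*(-2153) = -9*(1 - 9) + 2153 = -9*(-8) + 2153 = 72 + 2153 = 2225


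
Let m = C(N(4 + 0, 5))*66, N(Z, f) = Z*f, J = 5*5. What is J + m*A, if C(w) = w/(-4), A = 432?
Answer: -142535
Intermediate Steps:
J = 25
C(w) = -w/4 (C(w) = w*(-¼) = -w/4)
m = -330 (m = -(4 + 0)*5/4*66 = -5*66 = -330)
J + m*A = 25 - 330*432 = 25 - 142560 = -142535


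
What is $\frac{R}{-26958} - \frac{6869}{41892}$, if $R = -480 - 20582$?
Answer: $\frac{116192467}{188220756} \approx 0.61732$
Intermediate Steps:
$R = -21062$
$\frac{R}{-26958} - \frac{6869}{41892} = - \frac{21062}{-26958} - \frac{6869}{41892} = \left(-21062\right) \left(- \frac{1}{26958}\right) - \frac{6869}{41892} = \frac{10531}{13479} - \frac{6869}{41892} = \frac{116192467}{188220756}$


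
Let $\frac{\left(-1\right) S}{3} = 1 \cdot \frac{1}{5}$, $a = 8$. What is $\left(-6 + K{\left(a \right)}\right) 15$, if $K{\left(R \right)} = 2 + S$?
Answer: $-69$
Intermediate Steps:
$S = - \frac{3}{5}$ ($S = - 3 \cdot 1 \cdot \frac{1}{5} = \left(-3\right) \frac{1}{5} = - \frac{3}{5} \approx -0.6$)
$K{\left(R \right)} = \frac{7}{5}$ ($K{\left(R \right)} = 2 - \frac{3}{5} = \frac{7}{5}$)
$\left(-6 + K{\left(a \right)}\right) 15 = \left(-6 + \frac{7}{5}\right) 15 = \left(- \frac{23}{5}\right) 15 = -69$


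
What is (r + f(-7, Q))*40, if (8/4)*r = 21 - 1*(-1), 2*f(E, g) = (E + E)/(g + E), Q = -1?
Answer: 475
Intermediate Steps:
f(E, g) = E/(E + g) (f(E, g) = ((E + E)/(g + E))/2 = ((2*E)/(E + g))/2 = (2*E/(E + g))/2 = E/(E + g))
r = 11 (r = (21 - 1*(-1))/2 = (21 + 1)/2 = (½)*22 = 11)
(r + f(-7, Q))*40 = (11 - 7/(-7 - 1))*40 = (11 - 7/(-8))*40 = (11 - 7*(-⅛))*40 = (11 + 7/8)*40 = (95/8)*40 = 475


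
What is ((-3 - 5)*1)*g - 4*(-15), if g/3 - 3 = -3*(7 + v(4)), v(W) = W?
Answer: 780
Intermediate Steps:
g = -90 (g = 9 + 3*(-3*(7 + 4)) = 9 + 3*(-3*11) = 9 + 3*(-33) = 9 - 99 = -90)
((-3 - 5)*1)*g - 4*(-15) = ((-3 - 5)*1)*(-90) - 4*(-15) = -8*1*(-90) + 60 = -8*(-90) + 60 = 720 + 60 = 780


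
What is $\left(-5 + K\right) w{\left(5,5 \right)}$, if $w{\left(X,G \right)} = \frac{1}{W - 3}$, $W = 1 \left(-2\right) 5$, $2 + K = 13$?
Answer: $- \frac{6}{13} \approx -0.46154$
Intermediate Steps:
$K = 11$ ($K = -2 + 13 = 11$)
$W = -10$ ($W = \left(-2\right) 5 = -10$)
$w{\left(X,G \right)} = - \frac{1}{13}$ ($w{\left(X,G \right)} = \frac{1}{-10 - 3} = \frac{1}{-13} = - \frac{1}{13}$)
$\left(-5 + K\right) w{\left(5,5 \right)} = \left(-5 + 11\right) \left(- \frac{1}{13}\right) = 6 \left(- \frac{1}{13}\right) = - \frac{6}{13}$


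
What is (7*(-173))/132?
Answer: -1211/132 ≈ -9.1742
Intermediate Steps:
(7*(-173))/132 = -1211*1/132 = -1211/132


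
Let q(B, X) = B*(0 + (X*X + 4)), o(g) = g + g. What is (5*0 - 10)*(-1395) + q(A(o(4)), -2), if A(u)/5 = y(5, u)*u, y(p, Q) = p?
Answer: 15550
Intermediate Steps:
o(g) = 2*g
A(u) = 25*u (A(u) = 5*(5*u) = 25*u)
q(B, X) = B*(4 + X**2) (q(B, X) = B*(0 + (X**2 + 4)) = B*(0 + (4 + X**2)) = B*(4 + X**2))
(5*0 - 10)*(-1395) + q(A(o(4)), -2) = (5*0 - 10)*(-1395) + (25*(2*4))*(4 + (-2)**2) = (0 - 10)*(-1395) + (25*8)*(4 + 4) = -10*(-1395) + 200*8 = 13950 + 1600 = 15550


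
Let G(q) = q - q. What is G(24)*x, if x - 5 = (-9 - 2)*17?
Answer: 0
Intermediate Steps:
G(q) = 0
x = -182 (x = 5 + (-9 - 2)*17 = 5 - 11*17 = 5 - 187 = -182)
G(24)*x = 0*(-182) = 0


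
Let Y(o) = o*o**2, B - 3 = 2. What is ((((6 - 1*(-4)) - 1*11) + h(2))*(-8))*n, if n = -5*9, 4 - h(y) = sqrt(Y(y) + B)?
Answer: 1080 - 360*sqrt(13) ≈ -218.00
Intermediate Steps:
B = 5 (B = 3 + 2 = 5)
Y(o) = o**3
h(y) = 4 - sqrt(5 + y**3) (h(y) = 4 - sqrt(y**3 + 5) = 4 - sqrt(5 + y**3))
n = -45
((((6 - 1*(-4)) - 1*11) + h(2))*(-8))*n = ((((6 - 1*(-4)) - 1*11) + (4 - sqrt(5 + 2**3)))*(-8))*(-45) = ((((6 + 4) - 11) + (4 - sqrt(5 + 8)))*(-8))*(-45) = (((10 - 11) + (4 - sqrt(13)))*(-8))*(-45) = ((-1 + (4 - sqrt(13)))*(-8))*(-45) = ((3 - sqrt(13))*(-8))*(-45) = (-24 + 8*sqrt(13))*(-45) = 1080 - 360*sqrt(13)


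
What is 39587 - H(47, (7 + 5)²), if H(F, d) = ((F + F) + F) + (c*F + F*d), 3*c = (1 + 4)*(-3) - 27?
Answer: 33336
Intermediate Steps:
c = -14 (c = ((1 + 4)*(-3) - 27)/3 = (5*(-3) - 27)/3 = (-15 - 27)/3 = (⅓)*(-42) = -14)
H(F, d) = -11*F + F*d (H(F, d) = ((F + F) + F) + (-14*F + F*d) = (2*F + F) + (-14*F + F*d) = 3*F + (-14*F + F*d) = -11*F + F*d)
39587 - H(47, (7 + 5)²) = 39587 - 47*(-11 + (7 + 5)²) = 39587 - 47*(-11 + 12²) = 39587 - 47*(-11 + 144) = 39587 - 47*133 = 39587 - 1*6251 = 39587 - 6251 = 33336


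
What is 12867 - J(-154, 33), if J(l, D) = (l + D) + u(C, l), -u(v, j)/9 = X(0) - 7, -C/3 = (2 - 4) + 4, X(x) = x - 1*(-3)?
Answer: 12952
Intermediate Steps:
X(x) = 3 + x (X(x) = x + 3 = 3 + x)
C = -6 (C = -3*((2 - 4) + 4) = -3*(-2 + 4) = -3*2 = -6)
u(v, j) = 36 (u(v, j) = -9*((3 + 0) - 7) = -9*(3 - 7) = -9*(-4) = 36)
J(l, D) = 36 + D + l (J(l, D) = (l + D) + 36 = (D + l) + 36 = 36 + D + l)
12867 - J(-154, 33) = 12867 - (36 + 33 - 154) = 12867 - 1*(-85) = 12867 + 85 = 12952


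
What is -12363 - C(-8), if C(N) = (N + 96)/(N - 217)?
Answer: -2781587/225 ≈ -12363.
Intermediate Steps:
C(N) = (96 + N)/(-217 + N)
-12363 - C(-8) = -12363 - (96 - 8)/(-217 - 8) = -12363 - 88/(-225) = -12363 - (-1)*88/225 = -12363 - 1*(-88/225) = -12363 + 88/225 = -2781587/225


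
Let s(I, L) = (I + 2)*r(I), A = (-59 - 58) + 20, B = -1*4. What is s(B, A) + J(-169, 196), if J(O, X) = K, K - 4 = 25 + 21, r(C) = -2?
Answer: 54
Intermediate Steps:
B = -4
A = -97 (A = -117 + 20 = -97)
s(I, L) = -4 - 2*I (s(I, L) = (I + 2)*(-2) = (2 + I)*(-2) = -4 - 2*I)
K = 50 (K = 4 + (25 + 21) = 4 + 46 = 50)
J(O, X) = 50
s(B, A) + J(-169, 196) = (-4 - 2*(-4)) + 50 = (-4 + 8) + 50 = 4 + 50 = 54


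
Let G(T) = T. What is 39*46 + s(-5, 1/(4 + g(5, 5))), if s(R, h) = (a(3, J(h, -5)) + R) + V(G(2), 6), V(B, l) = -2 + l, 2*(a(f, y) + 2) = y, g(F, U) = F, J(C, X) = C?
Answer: 32239/18 ≈ 1791.1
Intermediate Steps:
a(f, y) = -2 + y/2
s(R, h) = 2 + R + h/2 (s(R, h) = ((-2 + h/2) + R) + (-2 + 6) = (-2 + R + h/2) + 4 = 2 + R + h/2)
39*46 + s(-5, 1/(4 + g(5, 5))) = 39*46 + (2 - 5 + 1/(2*(4 + 5))) = 1794 + (2 - 5 + (1/2)/9) = 1794 + (2 - 5 + (1/2)*(1/9)) = 1794 + (2 - 5 + 1/18) = 1794 - 53/18 = 32239/18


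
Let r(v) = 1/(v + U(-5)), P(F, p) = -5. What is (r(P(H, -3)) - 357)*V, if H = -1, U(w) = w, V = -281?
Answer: 1003451/10 ≈ 1.0035e+5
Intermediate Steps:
r(v) = 1/(-5 + v) (r(v) = 1/(v - 5) = 1/(-5 + v))
(r(P(H, -3)) - 357)*V = (1/(-5 - 5) - 357)*(-281) = (1/(-10) - 357)*(-281) = (-1/10 - 357)*(-281) = -3571/10*(-281) = 1003451/10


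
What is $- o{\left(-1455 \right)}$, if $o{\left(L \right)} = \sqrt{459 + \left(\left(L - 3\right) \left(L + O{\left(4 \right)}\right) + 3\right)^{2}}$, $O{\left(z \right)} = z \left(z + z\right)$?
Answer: $- 6 \sqrt{119570378323} \approx -2.0747 \cdot 10^{6}$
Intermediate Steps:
$O{\left(z \right)} = 2 z^{2}$ ($O{\left(z \right)} = z 2 z = 2 z^{2}$)
$o{\left(L \right)} = \sqrt{459 + \left(3 + \left(-3 + L\right) \left(32 + L\right)\right)^{2}}$ ($o{\left(L \right)} = \sqrt{459 + \left(\left(L - 3\right) \left(L + 2 \cdot 4^{2}\right) + 3\right)^{2}} = \sqrt{459 + \left(\left(-3 + L\right) \left(L + 2 \cdot 16\right) + 3\right)^{2}} = \sqrt{459 + \left(\left(-3 + L\right) \left(L + 32\right) + 3\right)^{2}} = \sqrt{459 + \left(\left(-3 + L\right) \left(32 + L\right) + 3\right)^{2}} = \sqrt{459 + \left(3 + \left(-3 + L\right) \left(32 + L\right)\right)^{2}}$)
$- o{\left(-1455 \right)} = - \sqrt{459 + \left(-93 + \left(-1455\right)^{2} + 29 \left(-1455\right)\right)^{2}} = - \sqrt{459 + \left(-93 + 2117025 - 42195\right)^{2}} = - \sqrt{459 + 2074737^{2}} = - \sqrt{459 + 4304533619169} = - \sqrt{4304533619628} = - 6 \sqrt{119570378323}$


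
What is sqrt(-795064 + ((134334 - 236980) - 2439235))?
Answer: I*sqrt(3336945) ≈ 1826.7*I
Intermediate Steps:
sqrt(-795064 + ((134334 - 236980) - 2439235)) = sqrt(-795064 + (-102646 - 2439235)) = sqrt(-795064 - 2541881) = sqrt(-3336945) = I*sqrt(3336945)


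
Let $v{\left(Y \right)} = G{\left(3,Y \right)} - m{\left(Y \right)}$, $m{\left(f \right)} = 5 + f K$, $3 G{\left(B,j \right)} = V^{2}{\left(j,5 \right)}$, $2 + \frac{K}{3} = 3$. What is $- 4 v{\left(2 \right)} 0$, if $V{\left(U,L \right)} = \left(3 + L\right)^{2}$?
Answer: $0$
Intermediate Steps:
$K = 3$ ($K = -6 + 3 \cdot 3 = -6 + 9 = 3$)
$G{\left(B,j \right)} = \frac{4096}{3}$ ($G{\left(B,j \right)} = \frac{\left(\left(3 + 5\right)^{2}\right)^{2}}{3} = \frac{\left(8^{2}\right)^{2}}{3} = \frac{64^{2}}{3} = \frac{1}{3} \cdot 4096 = \frac{4096}{3}$)
$m{\left(f \right)} = 5 + 3 f$ ($m{\left(f \right)} = 5 + f 3 = 5 + 3 f$)
$v{\left(Y \right)} = \frac{4081}{3} - 3 Y$ ($v{\left(Y \right)} = \frac{4096}{3} - \left(5 + 3 Y\right) = \frac{4081}{3} - 3 Y$)
$- 4 v{\left(2 \right)} 0 = - 4 \left(\frac{4081}{3} - 6\right) 0 = \left(-4\right) \frac{4063}{3} \cdot 0 = \left(- \frac{16252}{3}\right) 0 = 0$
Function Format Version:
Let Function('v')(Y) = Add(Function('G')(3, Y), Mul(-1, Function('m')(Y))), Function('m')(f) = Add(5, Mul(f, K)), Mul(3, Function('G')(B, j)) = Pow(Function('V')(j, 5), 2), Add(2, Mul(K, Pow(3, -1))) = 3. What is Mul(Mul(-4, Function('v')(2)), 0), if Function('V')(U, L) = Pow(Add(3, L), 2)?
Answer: 0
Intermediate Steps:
K = 3 (K = Add(-6, Mul(3, 3)) = Add(-6, 9) = 3)
Function('G')(B, j) = Rational(4096, 3) (Function('G')(B, j) = Mul(Rational(1, 3), Pow(Pow(Add(3, 5), 2), 2)) = Mul(Rational(1, 3), Pow(Pow(8, 2), 2)) = Mul(Rational(1, 3), Pow(64, 2)) = Mul(Rational(1, 3), 4096) = Rational(4096, 3))
Function('m')(f) = Add(5, Mul(3, f)) (Function('m')(f) = Add(5, Mul(f, 3)) = Add(5, Mul(3, f)))
Function('v')(Y) = Add(Rational(4081, 3), Mul(-3, Y)) (Function('v')(Y) = Add(Rational(4096, 3), Mul(-1, Add(5, Mul(3, Y)))) = Add(Rational(4096, 3), Add(-5, Mul(-3, Y))) = Add(Rational(4081, 3), Mul(-3, Y)))
Mul(Mul(-4, Function('v')(2)), 0) = Mul(Mul(-4, Add(Rational(4081, 3), Mul(-3, 2))), 0) = Mul(Mul(-4, Add(Rational(4081, 3), -6)), 0) = Mul(Mul(-4, Rational(4063, 3)), 0) = Mul(Rational(-16252, 3), 0) = 0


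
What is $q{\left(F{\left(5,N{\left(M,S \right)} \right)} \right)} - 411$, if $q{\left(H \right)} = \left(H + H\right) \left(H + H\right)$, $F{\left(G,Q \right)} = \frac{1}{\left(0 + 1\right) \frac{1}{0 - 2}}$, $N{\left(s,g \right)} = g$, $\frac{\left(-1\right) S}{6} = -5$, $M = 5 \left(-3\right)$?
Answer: $-395$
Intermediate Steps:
$M = -15$
$S = 30$ ($S = \left(-6\right) \left(-5\right) = 30$)
$F{\left(G,Q \right)} = -2$ ($F{\left(G,Q \right)} = \frac{1}{1 \frac{1}{-2}} = \frac{1}{1 \left(- \frac{1}{2}\right)} = \frac{1}{- \frac{1}{2}} = -2$)
$q{\left(H \right)} = 4 H^{2}$ ($q{\left(H \right)} = 2 H 2 H = 4 H^{2}$)
$q{\left(F{\left(5,N{\left(M,S \right)} \right)} \right)} - 411 = 4 \left(-2\right)^{2} - 411 = 4 \cdot 4 - 411 = 16 - 411 = -395$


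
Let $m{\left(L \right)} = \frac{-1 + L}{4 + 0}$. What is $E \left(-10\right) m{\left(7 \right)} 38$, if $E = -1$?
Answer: $570$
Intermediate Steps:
$m{\left(L \right)} = - \frac{1}{4} + \frac{L}{4}$ ($m{\left(L \right)} = \frac{-1 + L}{4} = \left(-1 + L\right) \frac{1}{4} = - \frac{1}{4} + \frac{L}{4}$)
$E \left(-10\right) m{\left(7 \right)} 38 = \left(-1\right) \left(-10\right) \left(- \frac{1}{4} + \frac{1}{4} \cdot 7\right) 38 = 10 \left(- \frac{1}{4} + \frac{7}{4}\right) 38 = 10 \cdot \frac{3}{2} \cdot 38 = 15 \cdot 38 = 570$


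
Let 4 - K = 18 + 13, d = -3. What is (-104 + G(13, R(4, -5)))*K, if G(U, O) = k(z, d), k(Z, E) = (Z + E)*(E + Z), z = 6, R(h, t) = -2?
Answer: 2565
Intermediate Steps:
k(Z, E) = (E + Z)**2 (k(Z, E) = (E + Z)*(E + Z) = (E + Z)**2)
G(U, O) = 9 (G(U, O) = (-3 + 6)**2 = 3**2 = 9)
K = -27 (K = 4 - (18 + 13) = 4 - 1*31 = 4 - 31 = -27)
(-104 + G(13, R(4, -5)))*K = (-104 + 9)*(-27) = -95*(-27) = 2565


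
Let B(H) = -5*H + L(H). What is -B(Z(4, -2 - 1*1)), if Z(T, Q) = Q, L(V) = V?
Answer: -12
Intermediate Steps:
B(H) = -4*H (B(H) = -5*H + H = -4*H)
-B(Z(4, -2 - 1*1)) = -(-4)*(-2 - 1*1) = -(-4)*(-2 - 1) = -(-4)*(-3) = -1*12 = -12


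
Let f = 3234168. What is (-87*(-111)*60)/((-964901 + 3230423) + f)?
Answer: 19314/183323 ≈ 0.10536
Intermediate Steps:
(-87*(-111)*60)/((-964901 + 3230423) + f) = (-87*(-111)*60)/((-964901 + 3230423) + 3234168) = (9657*60)/(2265522 + 3234168) = 579420/5499690 = 579420*(1/5499690) = 19314/183323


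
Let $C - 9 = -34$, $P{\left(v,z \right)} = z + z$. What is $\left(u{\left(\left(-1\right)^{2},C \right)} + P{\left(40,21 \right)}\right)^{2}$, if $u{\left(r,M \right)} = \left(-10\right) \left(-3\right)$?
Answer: $5184$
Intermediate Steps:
$P{\left(v,z \right)} = 2 z$
$C = -25$ ($C = 9 - 34 = -25$)
$u{\left(r,M \right)} = 30$
$\left(u{\left(\left(-1\right)^{2},C \right)} + P{\left(40,21 \right)}\right)^{2} = \left(30 + 2 \cdot 21\right)^{2} = \left(30 + 42\right)^{2} = 72^{2} = 5184$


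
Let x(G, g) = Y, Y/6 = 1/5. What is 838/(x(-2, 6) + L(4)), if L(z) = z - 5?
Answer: 4190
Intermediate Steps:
Y = 6/5 ≈ 1.2000
x(G, g) = 6/5
L(z) = -5 + z
838/(x(-2, 6) + L(4)) = 838/(6/5 + (-5 + 4)) = 838/(6/5 - 1) = 838/(1/5) = 5*838 = 4190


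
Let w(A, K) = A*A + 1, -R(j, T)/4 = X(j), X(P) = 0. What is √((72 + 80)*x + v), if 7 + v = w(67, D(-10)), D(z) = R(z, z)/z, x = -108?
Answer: I*√11933 ≈ 109.24*I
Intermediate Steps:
R(j, T) = 0 (R(j, T) = -4*0 = 0)
D(z) = 0 (D(z) = 0/z = 0)
w(A, K) = 1 + A² (w(A, K) = A² + 1 = 1 + A²)
v = 4483 (v = -7 + (1 + 67²) = -7 + (1 + 4489) = -7 + 4490 = 4483)
√((72 + 80)*x + v) = √((72 + 80)*(-108) + 4483) = √(152*(-108) + 4483) = √(-16416 + 4483) = √(-11933) = I*√11933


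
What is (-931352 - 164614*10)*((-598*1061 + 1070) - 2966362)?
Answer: 9278378376840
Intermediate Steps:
(-931352 - 164614*10)*((-598*1061 + 1070) - 2966362) = (-931352 - 1646140)*((-634478 + 1070) - 2966362) = -2577492*(-633408 - 2966362) = -2577492*(-3599770) = 9278378376840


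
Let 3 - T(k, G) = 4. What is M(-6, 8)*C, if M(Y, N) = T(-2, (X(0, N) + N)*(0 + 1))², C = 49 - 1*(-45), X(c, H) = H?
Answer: 94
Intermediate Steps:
C = 94 (C = 49 + 45 = 94)
T(k, G) = -1 (T(k, G) = 3 - 1*4 = 3 - 4 = -1)
M(Y, N) = 1 (M(Y, N) = (-1)² = 1)
M(-6, 8)*C = 1*94 = 94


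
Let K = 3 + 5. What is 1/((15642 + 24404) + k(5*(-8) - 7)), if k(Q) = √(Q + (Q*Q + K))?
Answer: 20023/801839973 - √2170/1603679946 ≈ 2.4942e-5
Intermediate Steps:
K = 8
k(Q) = √(8 + Q + Q²) (k(Q) = √(Q + (Q*Q + 8)) = √(Q + (Q² + 8)) = √(Q + (8 + Q²)) = √(8 + Q + Q²))
1/((15642 + 24404) + k(5*(-8) - 7)) = 1/((15642 + 24404) + √(8 + (5*(-8) - 7) + (5*(-8) - 7)²)) = 1/(40046 + √(8 + (-40 - 7) + (-40 - 7)²)) = 1/(40046 + √(8 - 47 + (-47)²)) = 1/(40046 + √(8 - 47 + 2209)) = 1/(40046 + √2170)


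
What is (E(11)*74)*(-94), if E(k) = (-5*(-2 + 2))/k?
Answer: 0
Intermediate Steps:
E(k) = 0 (E(k) = (-5*0)/k = 0/k = 0)
(E(11)*74)*(-94) = (0*74)*(-94) = 0*(-94) = 0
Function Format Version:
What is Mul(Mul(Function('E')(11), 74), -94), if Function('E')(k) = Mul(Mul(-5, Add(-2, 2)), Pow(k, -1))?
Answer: 0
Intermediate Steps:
Function('E')(k) = 0 (Function('E')(k) = Mul(Mul(-5, 0), Pow(k, -1)) = Mul(0, Pow(k, -1)) = 0)
Mul(Mul(Function('E')(11), 74), -94) = Mul(Mul(0, 74), -94) = Mul(0, -94) = 0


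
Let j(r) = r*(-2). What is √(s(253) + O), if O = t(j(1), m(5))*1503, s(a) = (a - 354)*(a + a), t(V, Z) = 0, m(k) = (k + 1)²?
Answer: I*√51106 ≈ 226.07*I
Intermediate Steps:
j(r) = -2*r
m(k) = (1 + k)²
s(a) = 2*a*(-354 + a) (s(a) = (-354 + a)*(2*a) = 2*a*(-354 + a))
O = 0 (O = 0*1503 = 0)
√(s(253) + O) = √(2*253*(-354 + 253) + 0) = √(2*253*(-101) + 0) = √(-51106 + 0) = √(-51106) = I*√51106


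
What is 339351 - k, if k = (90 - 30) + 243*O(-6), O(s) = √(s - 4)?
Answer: 339291 - 243*I*√10 ≈ 3.3929e+5 - 768.43*I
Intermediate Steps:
O(s) = √(-4 + s)
k = 60 + 243*I*√10 (k = (90 - 30) + 243*√(-4 - 6) = 60 + 243*√(-10) = 60 + 243*(I*√10) = 60 + 243*I*√10 ≈ 60.0 + 768.43*I)
339351 - k = 339351 - (60 + 243*I*√10) = 339351 + (-60 - 243*I*√10) = 339291 - 243*I*√10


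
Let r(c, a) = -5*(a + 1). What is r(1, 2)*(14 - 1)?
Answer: -195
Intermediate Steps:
r(c, a) = -5 - 5*a (r(c, a) = -5*(1 + a) = -5 - 5*a)
r(1, 2)*(14 - 1) = (-5 - 5*2)*(14 - 1) = (-5 - 10)*13 = -15*13 = -195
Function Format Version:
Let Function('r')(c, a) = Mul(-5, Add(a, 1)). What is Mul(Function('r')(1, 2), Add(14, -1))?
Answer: -195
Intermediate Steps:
Function('r')(c, a) = Add(-5, Mul(-5, a)) (Function('r')(c, a) = Mul(-5, Add(1, a)) = Add(-5, Mul(-5, a)))
Mul(Function('r')(1, 2), Add(14, -1)) = Mul(Add(-5, Mul(-5, 2)), Add(14, -1)) = Mul(Add(-5, -10), 13) = Mul(-15, 13) = -195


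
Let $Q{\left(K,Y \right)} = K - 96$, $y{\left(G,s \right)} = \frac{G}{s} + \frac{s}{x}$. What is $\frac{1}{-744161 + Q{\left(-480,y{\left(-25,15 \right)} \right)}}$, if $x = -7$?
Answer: $- \frac{1}{744737} \approx -1.3428 \cdot 10^{-6}$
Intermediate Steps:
$y{\left(G,s \right)} = - \frac{s}{7} + \frac{G}{s}$ ($y{\left(G,s \right)} = \frac{G}{s} + \frac{s}{-7} = \frac{G}{s} + s \left(- \frac{1}{7}\right) = \frac{G}{s} - \frac{s}{7} = - \frac{s}{7} + \frac{G}{s}$)
$Q{\left(K,Y \right)} = -96 + K$
$\frac{1}{-744161 + Q{\left(-480,y{\left(-25,15 \right)} \right)}} = \frac{1}{-744161 - 576} = \frac{1}{-744737} = - \frac{1}{744737}$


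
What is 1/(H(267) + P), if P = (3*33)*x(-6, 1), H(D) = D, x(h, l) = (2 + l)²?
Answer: 1/1158 ≈ 0.00086356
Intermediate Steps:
P = 891 (P = (3*33)*(2 + 1)² = 99*3² = 99*9 = 891)
1/(H(267) + P) = 1/(267 + 891) = 1/1158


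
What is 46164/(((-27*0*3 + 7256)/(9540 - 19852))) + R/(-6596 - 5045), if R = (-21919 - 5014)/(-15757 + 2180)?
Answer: -9404819352956603/143351220299 ≈ -65607.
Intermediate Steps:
R = 26933/13577 (R = -26933/(-13577) = -26933*(-1/13577) = 26933/13577 ≈ 1.9837)
46164/(((-27*0*3 + 7256)/(9540 - 19852))) + R/(-6596 - 5045) = 46164/(((-27*0*3 + 7256)/(9540 - 19852))) + 26933/(13577*(-6596 - 5045)) = 46164/(((0*3 + 7256)/(-10312))) + (26933/13577)/(-11641) = 46164/(((0 + 7256)*(-1/10312))) + (26933/13577)*(-1/11641) = 46164/((7256*(-1/10312))) - 26933/158049857 = 46164/(-907/1289) - 26933/158049857 = 46164*(-1289/907) - 26933/158049857 = -59505396/907 - 26933/158049857 = -9404819352956603/143351220299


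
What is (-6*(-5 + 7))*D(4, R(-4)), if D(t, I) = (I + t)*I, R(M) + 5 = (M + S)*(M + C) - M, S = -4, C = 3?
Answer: -924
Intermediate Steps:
R(M) = -5 - M + (-4 + M)*(3 + M) (R(M) = -5 + ((M - 4)*(M + 3) - M) = -5 + ((-4 + M)*(3 + M) - M) = -5 + (-M + (-4 + M)*(3 + M)) = -5 - M + (-4 + M)*(3 + M))
D(t, I) = I*(I + t)
(-6*(-5 + 7))*D(4, R(-4)) = (-6*(-5 + 7))*((-17 + (-4)² - 2*(-4))*((-17 + (-4)² - 2*(-4)) + 4)) = (-6*2)*((-17 + 16 + 8)*((-17 + 16 + 8) + 4)) = -84*(7 + 4) = -84*11 = -12*77 = -924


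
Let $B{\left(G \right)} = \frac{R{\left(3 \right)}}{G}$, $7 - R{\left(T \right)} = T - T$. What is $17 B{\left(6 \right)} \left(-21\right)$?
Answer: $- \frac{833}{2} \approx -416.5$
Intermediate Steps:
$R{\left(T \right)} = 7$ ($R{\left(T \right)} = 7 - \left(T - T\right) = 7 - 0 = 7 + 0 = 7$)
$B{\left(G \right)} = \frac{7}{G}$
$17 B{\left(6 \right)} \left(-21\right) = 17 \cdot \frac{7}{6} \left(-21\right) = \frac{119}{6} \left(-21\right) = - \frac{833}{2}$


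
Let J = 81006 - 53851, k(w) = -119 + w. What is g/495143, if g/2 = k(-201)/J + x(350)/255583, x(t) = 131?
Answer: -31291702/687293774327039 ≈ -4.5529e-8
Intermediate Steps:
J = 27155
g = -31291702/1388071273 (g = 2*((-119 - 201)/27155 + 131/255583) = 2*(-320*1/27155 + 131*(1/255583)) = 2*(-64/5431 + 131/255583) = 2*(-15645851/1388071273) = -31291702/1388071273 ≈ -0.022543)
g/495143 = -31291702/1388071273/495143 = -31291702/1388071273*1/495143 = -31291702/687293774327039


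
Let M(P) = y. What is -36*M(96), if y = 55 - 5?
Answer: -1800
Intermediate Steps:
y = 50
M(P) = 50
-36*M(96) = -36*50 = -1800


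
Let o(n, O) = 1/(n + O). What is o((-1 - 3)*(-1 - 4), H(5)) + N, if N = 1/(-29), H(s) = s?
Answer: 4/725 ≈ 0.0055172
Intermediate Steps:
o(n, O) = 1/(O + n)
N = -1/29 ≈ -0.034483
o((-1 - 3)*(-1 - 4), H(5)) + N = 1/(5 + (-1 - 3)*(-1 - 4)) - 1/29 = 1/(5 - 4*(-5)) - 1/29 = 1/(5 + 20) - 1/29 = 1/25 - 1/29 = 4/725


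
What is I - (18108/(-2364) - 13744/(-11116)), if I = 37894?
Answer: 20749079541/547463 ≈ 37900.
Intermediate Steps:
I - (18108/(-2364) - 13744/(-11116)) = 37894 - (18108/(-2364) - 13744/(-11116)) = 37894 - (18108*(-1/2364) - 13744*(-1/11116)) = 37894 - (-1509/197 + 3436/2779) = 37894 - 1*(-3516619/547463) = 37894 + 3516619/547463 = 20749079541/547463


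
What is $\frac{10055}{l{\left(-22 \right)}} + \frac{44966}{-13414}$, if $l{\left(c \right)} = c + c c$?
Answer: $\frac{57051739}{3098634} \approx 18.412$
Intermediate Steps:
$l{\left(c \right)} = c + c^{2}$
$\frac{10055}{l{\left(-22 \right)}} + \frac{44966}{-13414} = \frac{10055}{\left(-22\right) \left(1 - 22\right)} + \frac{44966}{-13414} = \frac{10055}{\left(-22\right) \left(-21\right)} + 44966 \left(- \frac{1}{13414}\right) = \frac{10055}{462} - \frac{22483}{6707} = \frac{57051739}{3098634}$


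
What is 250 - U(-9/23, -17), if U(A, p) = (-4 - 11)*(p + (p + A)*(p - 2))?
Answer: 113885/23 ≈ 4951.5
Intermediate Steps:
U(A, p) = -15*p - 15*(-2 + p)*(A + p) (U(A, p) = -15*(p + (A + p)*(-2 + p)) = -15*(p + (-2 + p)*(A + p)) = -15*p - 15*(-2 + p)*(A + p))
250 - U(-9/23, -17) = 250 - (-15*(-17)**2 + 15*(-17) + 30*(-9/23) - 15*(-9/23)*(-17)) = 250 - (-15*289 - 255 + 30*(-9*1/23) - 15*(-9*1/23)*(-17)) = 250 - (-4335 - 255 + 30*(-9/23) - 15*(-9/23)*(-17)) = 250 - (-4335 - 255 - 270/23 - 2295/23) = 250 - 1*(-108135/23) = 250 + 108135/23 = 113885/23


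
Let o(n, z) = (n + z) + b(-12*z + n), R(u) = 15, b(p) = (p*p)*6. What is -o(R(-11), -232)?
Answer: -47006189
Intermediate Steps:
b(p) = 6*p² (b(p) = p²*6 = 6*p²)
o(n, z) = n + z + 6*(n - 12*z)² (o(n, z) = (n + z) + 6*(-12*z + n)² = (n + z) + 6*(n - 12*z)² = n + z + 6*(n - 12*z)²)
-o(R(-11), -232) = -(15 - 232 + 6*(15 - 12*(-232))²) = -(15 - 232 + 6*(15 + 2784)²) = -(15 - 232 + 6*2799²) = -(15 - 232 + 6*7834401) = -(15 - 232 + 47006406) = -1*47006189 = -47006189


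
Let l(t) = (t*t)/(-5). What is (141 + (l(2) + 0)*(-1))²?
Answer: 502681/25 ≈ 20107.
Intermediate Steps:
l(t) = -t²/5 (l(t) = t²*(-⅕) = -t²/5)
(141 + (l(2) + 0)*(-1))² = (141 + (-⅕*2² + 0)*(-1))² = (141 + (-⅕*4 + 0)*(-1))² = (141 + (-⅘ + 0)*(-1))² = (141 - ⅘*(-1))² = (141 + ⅘)² = (709/5)² = 502681/25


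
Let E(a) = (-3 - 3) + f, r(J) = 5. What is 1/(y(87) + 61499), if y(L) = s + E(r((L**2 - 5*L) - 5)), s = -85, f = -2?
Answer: 1/61406 ≈ 1.6285e-5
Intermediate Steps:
E(a) = -8 (E(a) = (-3 - 3) - 2 = -6 - 2 = -8)
y(L) = -93 (y(L) = -85 - 8 = -93)
1/(y(87) + 61499) = 1/(-93 + 61499) = 1/61406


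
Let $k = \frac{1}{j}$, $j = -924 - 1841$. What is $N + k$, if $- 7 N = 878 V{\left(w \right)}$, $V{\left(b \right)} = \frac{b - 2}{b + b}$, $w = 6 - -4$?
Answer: $- \frac{27745}{553} \approx -50.172$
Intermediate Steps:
$w = 10$ ($w = 6 + 4 = 10$)
$V{\left(b \right)} = \frac{-2 + b}{2 b}$
$N = - \frac{1756}{35}$ ($N = - \frac{878 \frac{-2 + 10}{2 \cdot 10}}{7} = - \frac{878 \cdot \frac{1}{2} \cdot \frac{1}{10} \cdot 8}{7} = - \frac{878 \cdot \frac{2}{5}}{7} = \left(- \frac{1}{7}\right) \frac{1756}{5} = - \frac{1756}{35} \approx -50.171$)
$j = -2765$ ($j = -924 - 1841 = -2765$)
$k = - \frac{1}{2765}$ ($k = \frac{1}{-2765} = - \frac{1}{2765} \approx -0.00036166$)
$N + k = - \frac{1756}{35} - \frac{1}{2765} = - \frac{27745}{553}$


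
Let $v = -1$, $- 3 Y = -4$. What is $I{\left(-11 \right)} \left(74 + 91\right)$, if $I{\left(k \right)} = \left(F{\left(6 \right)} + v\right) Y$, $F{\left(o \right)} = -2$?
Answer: $-660$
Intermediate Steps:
$Y = \frac{4}{3}$ ($Y = \left(- \frac{1}{3}\right) \left(-4\right) = \frac{4}{3} \approx 1.3333$)
$I{\left(k \right)} = -4$ ($I{\left(k \right)} = \left(-2 - 1\right) \frac{4}{3} = \left(-3\right) \frac{4}{3} = -4$)
$I{\left(-11 \right)} \left(74 + 91\right) = - 4 \left(74 + 91\right) = \left(-4\right) 165 = -660$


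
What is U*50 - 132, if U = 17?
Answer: 718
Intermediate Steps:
U*50 - 132 = 17*50 - 132 = 850 - 132 = 718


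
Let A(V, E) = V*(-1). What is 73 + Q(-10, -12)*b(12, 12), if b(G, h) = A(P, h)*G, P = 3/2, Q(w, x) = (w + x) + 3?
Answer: 415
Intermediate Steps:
Q(w, x) = 3 + w + x
P = 3/2 (P = 3*(½) = 3/2 ≈ 1.5000)
A(V, E) = -V
b(G, h) = -3*G/2 (b(G, h) = (-1*3/2)*G = -3*G/2)
73 + Q(-10, -12)*b(12, 12) = 73 + (3 - 10 - 12)*(-3/2*12) = 73 - 19*(-18) = 73 + 342 = 415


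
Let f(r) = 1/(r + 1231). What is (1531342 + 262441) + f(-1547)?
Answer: 566835427/316 ≈ 1.7938e+6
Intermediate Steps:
f(r) = 1/(1231 + r)
(1531342 + 262441) + f(-1547) = (1531342 + 262441) + 1/(1231 - 1547) = 1793783 + 1/(-316) = 1793783 - 1/316 = 566835427/316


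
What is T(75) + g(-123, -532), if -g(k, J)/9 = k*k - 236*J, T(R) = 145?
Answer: -1265984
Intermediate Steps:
g(k, J) = -9*k**2 + 2124*J (g(k, J) = -9*(k*k - 236*J) = -9*(k**2 - 236*J) = -9*k**2 + 2124*J)
T(75) + g(-123, -532) = 145 + (-9*(-123)**2 + 2124*(-532)) = 145 + (-9*15129 - 1129968) = 145 + (-136161 - 1129968) = 145 - 1266129 = -1265984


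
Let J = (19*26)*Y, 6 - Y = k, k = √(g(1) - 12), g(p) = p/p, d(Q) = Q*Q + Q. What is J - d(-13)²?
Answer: -21372 - 494*I*√11 ≈ -21372.0 - 1638.4*I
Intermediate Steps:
d(Q) = Q + Q² (d(Q) = Q² + Q = Q + Q²)
g(p) = 1
k = I*√11 (k = √(1 - 12) = √(-11) = I*√11 ≈ 3.3166*I)
Y = 6 - I*√11 ≈ 6.0 - 3.3166*I
J = 2964 - 494*I*√11 (J = (19*26)*(6 - I*√11) = 494*(6 - I*√11) = 2964 - 494*I*√11 ≈ 2964.0 - 1638.4*I)
J - d(-13)² = (2964 - 494*I*√11) - (-13*(1 - 13))² = (2964 - 494*I*√11) - (-13*(-12))² = (2964 - 494*I*√11) - 1*156² = (2964 - 494*I*√11) - 1*24336 = (2964 - 494*I*√11) - 24336 = -21372 - 494*I*√11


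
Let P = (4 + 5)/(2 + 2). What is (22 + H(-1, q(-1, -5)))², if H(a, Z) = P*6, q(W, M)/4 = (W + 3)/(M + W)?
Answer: 5041/4 ≈ 1260.3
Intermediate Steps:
q(W, M) = 4*(3 + W)/(M + W) (q(W, M) = 4*((W + 3)/(M + W)) = 4*((3 + W)/(M + W)) = 4*(3 + W)/(M + W))
P = 9/4 ≈ 2.2500
H(a, Z) = 27/2 (H(a, Z) = (9/4)*6 = 27/2)
(22 + H(-1, q(-1, -5)))² = (22 + 27/2)² = (71/2)² = 5041/4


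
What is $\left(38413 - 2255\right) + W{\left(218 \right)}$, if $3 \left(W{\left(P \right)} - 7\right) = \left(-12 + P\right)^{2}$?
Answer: $\frac{150931}{3} \approx 50310.0$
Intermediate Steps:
$W{\left(P \right)} = 7 + \frac{\left(-12 + P\right)^{2}}{3}$
$\left(38413 - 2255\right) + W{\left(218 \right)} = \left(38413 - 2255\right) + \left(7 + \frac{\left(-12 + 218\right)^{2}}{3}\right) = 36158 + \left(7 + \frac{206^{2}}{3}\right) = 36158 + \left(7 + \frac{1}{3} \cdot 42436\right) = 36158 + \left(7 + \frac{42436}{3}\right) = 36158 + \frac{42457}{3} = \frac{150931}{3}$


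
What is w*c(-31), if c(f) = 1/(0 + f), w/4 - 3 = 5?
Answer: -32/31 ≈ -1.0323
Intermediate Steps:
w = 32 (w = 12 + 4*5 = 12 + 20 = 32)
c(f) = 1/f
w*c(-31) = 32/(-31) = 32*(-1/31) = -32/31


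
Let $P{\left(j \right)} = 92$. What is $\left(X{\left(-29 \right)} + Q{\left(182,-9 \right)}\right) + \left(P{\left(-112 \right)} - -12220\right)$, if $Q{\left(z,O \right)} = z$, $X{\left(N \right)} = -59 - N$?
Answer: $12464$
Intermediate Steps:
$\left(X{\left(-29 \right)} + Q{\left(182,-9 \right)}\right) + \left(P{\left(-112 \right)} - -12220\right) = \left(\left(-59 - -29\right) + 182\right) + \left(92 - -12220\right) = \left(\left(-59 + 29\right) + 182\right) + \left(92 + 12220\right) = \left(-30 + 182\right) + 12312 = 152 + 12312 = 12464$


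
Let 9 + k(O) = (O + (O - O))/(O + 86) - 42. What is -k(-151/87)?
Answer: 374032/7331 ≈ 51.021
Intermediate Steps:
k(O) = -51 + O/(86 + O) (k(O) = -9 + ((O + (O - O))/(O + 86) - 42) = -9 + ((O + 0)/(86 + O) - 42) = -9 + (O/(86 + O) - 42) = -9 + (-42 + O/(86 + O)) = -51 + O/(86 + O))
-k(-151/87) = -2*(-2193 - (-3775)/87)/(86 - 151/87) = -2*(-2193 - (-3775)/87)/(86 - 151*1/87) = -2*(-2193 - 25*(-151/87))/(86 - 151/87) = -2*(-2193 + 3775/87)/7331/87 = -2*87*(-187016)/(7331*87) = -1*(-374032/7331) = 374032/7331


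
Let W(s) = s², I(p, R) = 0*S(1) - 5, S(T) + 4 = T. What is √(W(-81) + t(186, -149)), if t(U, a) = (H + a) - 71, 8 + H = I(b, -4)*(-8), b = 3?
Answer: √6373 ≈ 79.831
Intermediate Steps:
S(T) = -4 + T
I(p, R) = -5 (I(p, R) = 0*(-4 + 1) - 5 = 0*(-3) - 5 = 0 - 5 = -5)
H = 32 (H = -8 - 5*(-8) = -8 + 40 = 32)
t(U, a) = -39 + a (t(U, a) = (32 + a) - 71 = -39 + a)
√(W(-81) + t(186, -149)) = √((-81)² + (-39 - 149)) = √(6561 - 188) = √6373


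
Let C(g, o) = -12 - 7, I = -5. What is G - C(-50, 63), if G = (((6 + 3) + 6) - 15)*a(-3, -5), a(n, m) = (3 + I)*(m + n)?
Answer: 19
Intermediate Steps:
a(n, m) = -2*m - 2*n (a(n, m) = (3 - 5)*(m + n) = -2*(m + n) = -2*m - 2*n)
C(g, o) = -19
G = 0 (G = (((6 + 3) + 6) - 15)*(-2*(-5) - 2*(-3)) = ((9 + 6) - 15)*(10 + 6) = (15 - 15)*16 = 0*16 = 0)
G - C(-50, 63) = 0 - 1*(-19) = 0 + 19 = 19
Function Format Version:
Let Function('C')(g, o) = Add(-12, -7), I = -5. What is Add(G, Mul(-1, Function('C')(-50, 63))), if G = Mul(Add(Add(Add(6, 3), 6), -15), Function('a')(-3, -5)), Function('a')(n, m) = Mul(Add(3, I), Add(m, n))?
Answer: 19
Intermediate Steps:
Function('a')(n, m) = Add(Mul(-2, m), Mul(-2, n)) (Function('a')(n, m) = Mul(Add(3, -5), Add(m, n)) = Mul(-2, Add(m, n)) = Add(Mul(-2, m), Mul(-2, n)))
Function('C')(g, o) = -19
G = 0 (G = Mul(Add(Add(Add(6, 3), 6), -15), Add(Mul(-2, -5), Mul(-2, -3))) = Mul(Add(Add(9, 6), -15), Add(10, 6)) = Mul(Add(15, -15), 16) = Mul(0, 16) = 0)
Add(G, Mul(-1, Function('C')(-50, 63))) = Add(0, Mul(-1, -19)) = Add(0, 19) = 19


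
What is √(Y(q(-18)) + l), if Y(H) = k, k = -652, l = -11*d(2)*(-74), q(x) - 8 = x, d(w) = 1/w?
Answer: 7*I*√5 ≈ 15.652*I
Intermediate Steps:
q(x) = 8 + x
l = 407 (l = -11/2*(-74) = 407)
Y(H) = -652
√(Y(q(-18)) + l) = √(-652 + 407) = √(-245) = 7*I*√5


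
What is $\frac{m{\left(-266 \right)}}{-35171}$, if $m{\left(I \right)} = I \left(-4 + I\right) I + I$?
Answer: $\frac{19104386}{35171} \approx 543.19$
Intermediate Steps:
$m{\left(I \right)} = I + I^{2} \left(-4 + I\right)$ ($m{\left(I \right)} = I^{2} \left(-4 + I\right) + I = I + I^{2} \left(-4 + I\right)$)
$\frac{m{\left(-266 \right)}}{-35171} = \frac{\left(-266\right) \left(1 + \left(-266\right)^{2} - -1064\right)}{-35171} = - 266 \left(1 + 70756 + 1064\right) \left(- \frac{1}{35171}\right) = \left(-266\right) 71821 \left(- \frac{1}{35171}\right) = \left(-19104386\right) \left(- \frac{1}{35171}\right) = \frac{19104386}{35171}$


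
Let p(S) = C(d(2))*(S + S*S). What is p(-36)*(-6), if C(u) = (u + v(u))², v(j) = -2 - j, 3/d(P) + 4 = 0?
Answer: -30240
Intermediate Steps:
d(P) = -¾ (d(P) = 3/(-4 + 0) = 3/(-4) = 3*(-¼) = -¾)
C(u) = 4 (C(u) = (u + (-2 - u))² = (-2)² = 4)
p(S) = 4*S + 4*S² (p(S) = 4*(S + S*S) = 4*(S + S²) = 4*S + 4*S²)
p(-36)*(-6) = (4*(-36)*(1 - 36))*(-6) = (4*(-36)*(-35))*(-6) = 5040*(-6) = -30240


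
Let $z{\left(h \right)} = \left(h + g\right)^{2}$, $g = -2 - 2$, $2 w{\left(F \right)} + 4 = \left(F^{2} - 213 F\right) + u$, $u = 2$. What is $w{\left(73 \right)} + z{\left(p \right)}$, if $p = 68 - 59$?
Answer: $-5086$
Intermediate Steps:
$p = 9$
$w{\left(F \right)} = -1 + \frac{F^{2}}{2} - \frac{213 F}{2}$ ($w{\left(F \right)} = -2 + \frac{\left(F^{2} - 213 F\right) + 2}{2} = -2 + \frac{2 + F^{2} - 213 F}{2} = -2 + \left(1 + \frac{F^{2}}{2} - \frac{213 F}{2}\right) = -1 + \frac{F^{2}}{2} - \frac{213 F}{2}$)
$g = -4$
$z{\left(h \right)} = \left(-4 + h\right)^{2}$ ($z{\left(h \right)} = \left(h - 4\right)^{2} = \left(-4 + h\right)^{2}$)
$w{\left(73 \right)} + z{\left(p \right)} = \left(-1 + \frac{73^{2}}{2} - \frac{15549}{2}\right) + \left(-4 + 9\right)^{2} = \left(-1 + \frac{1}{2} \cdot 5329 - \frac{15549}{2}\right) + 5^{2} = \left(-1 + \frac{5329}{2} - \frac{15549}{2}\right) + 25 = -5111 + 25 = -5086$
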